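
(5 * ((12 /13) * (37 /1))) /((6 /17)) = 6290 /13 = 483.85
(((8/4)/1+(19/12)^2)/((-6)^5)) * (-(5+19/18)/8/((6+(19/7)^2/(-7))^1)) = 24264163/273629601792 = 0.00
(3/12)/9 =1/36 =0.03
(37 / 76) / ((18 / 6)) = 37 / 228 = 0.16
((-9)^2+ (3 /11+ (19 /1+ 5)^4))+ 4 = 3650474 /11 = 331861.27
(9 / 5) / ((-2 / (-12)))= 54 / 5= 10.80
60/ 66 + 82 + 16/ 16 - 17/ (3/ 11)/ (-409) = 1134578/ 13497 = 84.06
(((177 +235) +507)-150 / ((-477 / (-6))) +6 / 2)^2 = 2378122756 / 2809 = 846608.31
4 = 4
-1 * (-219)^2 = -47961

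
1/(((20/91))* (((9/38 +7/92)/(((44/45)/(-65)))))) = -134596/615375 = -0.22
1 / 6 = 0.17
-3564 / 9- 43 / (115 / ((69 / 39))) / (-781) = -396.00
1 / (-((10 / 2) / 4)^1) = -4 / 5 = -0.80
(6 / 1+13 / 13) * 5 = 35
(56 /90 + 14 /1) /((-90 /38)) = -12502 /2025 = -6.17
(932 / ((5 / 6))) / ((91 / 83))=464136 / 455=1020.08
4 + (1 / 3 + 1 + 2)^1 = 22 / 3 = 7.33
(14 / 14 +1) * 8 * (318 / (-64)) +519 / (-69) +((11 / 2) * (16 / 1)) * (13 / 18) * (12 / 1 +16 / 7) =2379011 / 2898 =820.91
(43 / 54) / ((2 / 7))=301 / 108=2.79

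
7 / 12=0.58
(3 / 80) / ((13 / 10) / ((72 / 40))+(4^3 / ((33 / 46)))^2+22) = 121 / 25753720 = 0.00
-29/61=-0.48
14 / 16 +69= 69.88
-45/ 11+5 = 10/ 11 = 0.91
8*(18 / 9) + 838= 854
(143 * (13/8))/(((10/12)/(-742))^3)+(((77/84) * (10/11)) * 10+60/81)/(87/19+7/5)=-314461129225160449/1917000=-164038147743.95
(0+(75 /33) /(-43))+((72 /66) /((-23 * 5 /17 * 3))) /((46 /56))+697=871858248 /1251085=696.88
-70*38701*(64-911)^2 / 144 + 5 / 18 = -323918533265 / 24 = -13496605552.71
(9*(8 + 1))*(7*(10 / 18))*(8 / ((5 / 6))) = 3024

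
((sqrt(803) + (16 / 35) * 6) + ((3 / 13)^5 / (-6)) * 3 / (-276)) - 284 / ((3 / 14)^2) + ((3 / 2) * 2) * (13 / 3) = -132760900323757 / 21520142280 + sqrt(803) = -6140.81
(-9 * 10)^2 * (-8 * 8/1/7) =-518400/7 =-74057.14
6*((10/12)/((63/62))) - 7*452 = -199022/63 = -3159.08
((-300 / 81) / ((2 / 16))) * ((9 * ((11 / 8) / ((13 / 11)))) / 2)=-155.13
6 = 6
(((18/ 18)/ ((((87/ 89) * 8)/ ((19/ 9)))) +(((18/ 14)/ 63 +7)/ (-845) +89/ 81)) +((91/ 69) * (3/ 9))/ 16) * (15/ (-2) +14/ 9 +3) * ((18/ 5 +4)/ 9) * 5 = -50022759013439/ 2899136363760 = -17.25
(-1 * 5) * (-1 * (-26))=-130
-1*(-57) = 57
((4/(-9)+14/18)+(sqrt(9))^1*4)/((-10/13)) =-481/30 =-16.03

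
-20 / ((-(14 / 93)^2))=882.55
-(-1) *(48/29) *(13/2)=312/29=10.76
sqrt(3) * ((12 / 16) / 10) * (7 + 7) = 1.82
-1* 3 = -3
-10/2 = -5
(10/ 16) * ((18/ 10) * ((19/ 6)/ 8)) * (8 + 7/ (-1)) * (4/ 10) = 57/ 320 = 0.18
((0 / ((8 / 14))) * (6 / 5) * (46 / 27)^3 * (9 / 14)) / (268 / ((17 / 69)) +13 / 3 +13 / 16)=0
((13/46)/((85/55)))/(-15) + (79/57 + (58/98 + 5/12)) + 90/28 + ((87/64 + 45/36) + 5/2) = 3741298829/349460160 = 10.71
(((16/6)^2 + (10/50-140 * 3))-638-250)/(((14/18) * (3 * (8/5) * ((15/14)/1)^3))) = -2868019/10125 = -283.26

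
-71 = -71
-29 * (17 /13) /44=-493 /572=-0.86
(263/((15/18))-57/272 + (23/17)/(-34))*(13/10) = 94781791/231200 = 409.96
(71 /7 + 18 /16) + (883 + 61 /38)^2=15819782941 /20216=782537.74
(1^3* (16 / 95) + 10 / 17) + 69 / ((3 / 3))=112657 / 1615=69.76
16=16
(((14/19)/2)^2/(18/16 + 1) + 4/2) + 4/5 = 87878/30685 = 2.86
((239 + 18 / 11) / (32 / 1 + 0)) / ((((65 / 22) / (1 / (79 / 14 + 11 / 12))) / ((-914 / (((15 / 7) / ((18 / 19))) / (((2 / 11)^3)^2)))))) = -34141980096 / 6027603435425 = -0.01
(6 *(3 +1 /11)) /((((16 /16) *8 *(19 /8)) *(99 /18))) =408 /2299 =0.18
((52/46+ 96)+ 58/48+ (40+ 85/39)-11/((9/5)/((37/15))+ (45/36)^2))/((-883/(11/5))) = -632075807/1869240360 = -0.34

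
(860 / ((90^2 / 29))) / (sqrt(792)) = 1247*sqrt(22) / 53460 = 0.11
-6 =-6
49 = 49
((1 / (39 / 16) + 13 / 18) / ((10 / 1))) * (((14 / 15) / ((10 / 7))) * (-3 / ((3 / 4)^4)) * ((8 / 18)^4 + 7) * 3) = -7675984064 / 518154975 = -14.81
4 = 4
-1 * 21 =-21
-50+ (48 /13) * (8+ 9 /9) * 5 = 1510 /13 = 116.15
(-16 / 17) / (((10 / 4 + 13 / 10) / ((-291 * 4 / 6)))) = 15520 / 323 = 48.05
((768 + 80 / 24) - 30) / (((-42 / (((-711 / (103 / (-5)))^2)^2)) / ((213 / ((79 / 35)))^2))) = -25105204944311625000 / 112550881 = -223056494282.90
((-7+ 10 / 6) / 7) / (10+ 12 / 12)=-16 / 231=-0.07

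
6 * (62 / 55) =6.76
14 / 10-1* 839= -4188 / 5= -837.60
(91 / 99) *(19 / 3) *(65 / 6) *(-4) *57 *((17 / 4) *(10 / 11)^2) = -50505.54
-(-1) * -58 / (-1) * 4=232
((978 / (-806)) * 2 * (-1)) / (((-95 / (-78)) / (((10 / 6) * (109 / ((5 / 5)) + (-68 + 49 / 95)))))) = 7714464 / 55955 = 137.87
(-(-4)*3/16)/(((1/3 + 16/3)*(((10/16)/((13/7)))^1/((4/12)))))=78/595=0.13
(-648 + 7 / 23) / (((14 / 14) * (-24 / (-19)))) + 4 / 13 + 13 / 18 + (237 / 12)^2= -5238479 / 43056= -121.67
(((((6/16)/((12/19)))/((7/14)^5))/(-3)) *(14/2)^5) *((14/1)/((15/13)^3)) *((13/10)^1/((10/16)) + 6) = -1984052971628/253125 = -7838233.96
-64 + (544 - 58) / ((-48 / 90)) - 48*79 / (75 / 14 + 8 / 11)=-1598.48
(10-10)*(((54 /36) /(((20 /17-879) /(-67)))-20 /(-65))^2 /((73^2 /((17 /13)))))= 0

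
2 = 2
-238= -238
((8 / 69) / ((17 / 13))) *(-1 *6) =-208 / 391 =-0.53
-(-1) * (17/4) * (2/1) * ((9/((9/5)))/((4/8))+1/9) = 85.94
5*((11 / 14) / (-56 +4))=-55 / 728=-0.08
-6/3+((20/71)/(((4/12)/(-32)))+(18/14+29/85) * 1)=-1158162/42245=-27.42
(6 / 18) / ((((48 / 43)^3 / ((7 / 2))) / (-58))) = -16139921 / 331776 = -48.65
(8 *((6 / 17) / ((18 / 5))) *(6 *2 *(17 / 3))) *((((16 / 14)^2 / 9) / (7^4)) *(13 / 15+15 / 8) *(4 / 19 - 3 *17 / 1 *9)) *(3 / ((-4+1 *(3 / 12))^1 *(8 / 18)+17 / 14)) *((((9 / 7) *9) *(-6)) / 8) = -1415919744 / 6067327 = -233.37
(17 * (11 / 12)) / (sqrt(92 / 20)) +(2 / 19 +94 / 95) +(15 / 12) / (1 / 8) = 187 * sqrt(115) / 276 +1054 / 95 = 18.36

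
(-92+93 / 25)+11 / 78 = -88.14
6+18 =24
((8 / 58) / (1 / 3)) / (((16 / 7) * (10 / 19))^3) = 7057911 / 29696000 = 0.24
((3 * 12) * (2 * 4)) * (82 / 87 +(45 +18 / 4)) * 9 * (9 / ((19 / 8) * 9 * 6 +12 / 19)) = 864499392 / 94685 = 9130.27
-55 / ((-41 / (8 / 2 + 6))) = 550 / 41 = 13.41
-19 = -19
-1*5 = -5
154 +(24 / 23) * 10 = 3782 / 23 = 164.43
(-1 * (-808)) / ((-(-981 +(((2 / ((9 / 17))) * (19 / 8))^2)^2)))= -1357129728 / 9236836945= -0.15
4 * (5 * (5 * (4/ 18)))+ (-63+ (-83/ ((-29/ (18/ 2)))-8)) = -6008/ 261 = -23.02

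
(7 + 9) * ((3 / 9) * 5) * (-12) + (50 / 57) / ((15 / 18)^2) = -6056 / 19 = -318.74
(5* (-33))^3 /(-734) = 4492125 /734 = 6120.06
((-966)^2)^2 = 870780120336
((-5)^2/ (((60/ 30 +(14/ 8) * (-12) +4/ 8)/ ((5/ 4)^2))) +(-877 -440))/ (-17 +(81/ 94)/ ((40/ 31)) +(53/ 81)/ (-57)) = 847287785430/ 10497811421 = 80.71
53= 53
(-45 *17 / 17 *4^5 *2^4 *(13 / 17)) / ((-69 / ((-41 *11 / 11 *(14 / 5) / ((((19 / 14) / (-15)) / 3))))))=231066501120 / 7429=31103311.50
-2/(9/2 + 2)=-4/13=-0.31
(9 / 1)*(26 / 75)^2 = 676 / 625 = 1.08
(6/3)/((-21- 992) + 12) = -2/1001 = -0.00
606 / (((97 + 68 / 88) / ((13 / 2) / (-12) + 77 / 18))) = 298859 / 12906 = 23.16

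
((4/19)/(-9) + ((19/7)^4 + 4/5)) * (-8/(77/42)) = -164390864/684285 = -240.24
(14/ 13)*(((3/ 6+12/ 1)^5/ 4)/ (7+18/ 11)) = 150390625/ 15808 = 9513.58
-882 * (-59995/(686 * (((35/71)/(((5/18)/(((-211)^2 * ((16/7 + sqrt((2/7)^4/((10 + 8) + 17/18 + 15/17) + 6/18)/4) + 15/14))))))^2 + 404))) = 195366355612548160688089762216167180/177203606412074502878758006245478119050041 -32565351146741872929408753360 * sqrt(265398882555)/177203606412074502878758006245478119050041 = 0.00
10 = 10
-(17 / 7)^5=-1419857 / 16807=-84.48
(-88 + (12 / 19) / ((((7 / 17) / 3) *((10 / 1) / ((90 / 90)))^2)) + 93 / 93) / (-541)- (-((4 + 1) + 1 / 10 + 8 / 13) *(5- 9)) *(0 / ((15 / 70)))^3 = 0.16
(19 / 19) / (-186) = -1 / 186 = -0.01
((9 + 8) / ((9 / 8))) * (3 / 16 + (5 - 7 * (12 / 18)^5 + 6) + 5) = 1009001 / 4374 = 230.68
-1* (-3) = 3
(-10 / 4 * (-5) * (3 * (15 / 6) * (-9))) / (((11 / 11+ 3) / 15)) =-50625 / 16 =-3164.06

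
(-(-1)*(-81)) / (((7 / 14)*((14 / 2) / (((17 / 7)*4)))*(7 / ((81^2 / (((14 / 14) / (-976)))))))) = 70541352576 / 343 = 205659920.05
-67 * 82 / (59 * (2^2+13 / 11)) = -60434 / 3363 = -17.97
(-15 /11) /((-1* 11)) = 15 /121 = 0.12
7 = 7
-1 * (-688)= 688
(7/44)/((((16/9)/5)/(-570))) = -255.04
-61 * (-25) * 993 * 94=142346550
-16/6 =-8/3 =-2.67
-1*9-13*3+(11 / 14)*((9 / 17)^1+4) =-1511 / 34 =-44.44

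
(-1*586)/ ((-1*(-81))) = -586/ 81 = -7.23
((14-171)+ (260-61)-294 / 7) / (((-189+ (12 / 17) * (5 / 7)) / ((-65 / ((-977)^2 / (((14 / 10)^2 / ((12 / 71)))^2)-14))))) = 0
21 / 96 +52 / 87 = 2273 / 2784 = 0.82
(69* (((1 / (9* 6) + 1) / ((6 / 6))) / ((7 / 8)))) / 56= 1265 / 882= 1.43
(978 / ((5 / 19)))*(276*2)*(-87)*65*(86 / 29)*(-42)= 1444920265152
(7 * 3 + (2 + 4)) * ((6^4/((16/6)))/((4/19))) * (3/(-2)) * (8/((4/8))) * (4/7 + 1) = -16454988/7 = -2350712.57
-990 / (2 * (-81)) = 55 / 9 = 6.11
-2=-2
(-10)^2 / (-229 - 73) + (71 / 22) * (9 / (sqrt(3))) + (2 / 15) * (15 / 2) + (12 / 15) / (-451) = 227151 / 340505 + 213 * sqrt(3) / 22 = 17.44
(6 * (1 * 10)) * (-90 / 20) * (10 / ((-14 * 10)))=135 / 7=19.29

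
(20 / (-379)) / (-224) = 5 / 21224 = 0.00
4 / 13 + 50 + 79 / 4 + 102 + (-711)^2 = 26296039 / 52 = 505693.06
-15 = -15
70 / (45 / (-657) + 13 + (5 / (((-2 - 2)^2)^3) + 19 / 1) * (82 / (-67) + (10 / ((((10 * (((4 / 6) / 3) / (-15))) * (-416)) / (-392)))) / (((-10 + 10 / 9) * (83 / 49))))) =5533743448064 / 5529427539127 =1.00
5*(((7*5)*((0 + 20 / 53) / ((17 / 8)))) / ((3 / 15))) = 140000 / 901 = 155.38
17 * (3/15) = 17/5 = 3.40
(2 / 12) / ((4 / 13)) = 13 / 24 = 0.54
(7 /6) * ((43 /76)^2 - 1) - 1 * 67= -783147 /11552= -67.79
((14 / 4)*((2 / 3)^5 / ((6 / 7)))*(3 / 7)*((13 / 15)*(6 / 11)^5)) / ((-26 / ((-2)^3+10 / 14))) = 2176 / 805255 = 0.00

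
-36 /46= -0.78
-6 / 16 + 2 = 13 / 8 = 1.62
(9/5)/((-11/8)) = -72/55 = -1.31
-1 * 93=-93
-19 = -19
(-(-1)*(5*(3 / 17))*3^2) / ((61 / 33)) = 4455 / 1037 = 4.30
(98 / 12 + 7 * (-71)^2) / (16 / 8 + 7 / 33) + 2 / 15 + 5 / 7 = 244608499 / 15330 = 15956.20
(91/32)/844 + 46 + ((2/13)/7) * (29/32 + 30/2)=113922961/2457728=46.35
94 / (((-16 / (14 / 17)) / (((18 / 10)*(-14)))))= 20727 / 170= 121.92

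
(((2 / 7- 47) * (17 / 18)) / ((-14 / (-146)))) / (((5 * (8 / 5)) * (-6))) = 135269 / 14112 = 9.59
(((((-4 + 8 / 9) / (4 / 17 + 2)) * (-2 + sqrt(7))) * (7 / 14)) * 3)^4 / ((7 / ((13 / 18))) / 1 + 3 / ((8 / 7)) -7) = 694191139096 / 833924079 -262183777856 * sqrt(7) / 833924079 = 0.62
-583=-583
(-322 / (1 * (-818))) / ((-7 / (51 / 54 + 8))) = -3703 / 7362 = -0.50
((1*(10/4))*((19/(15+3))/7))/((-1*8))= -95/2016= -0.05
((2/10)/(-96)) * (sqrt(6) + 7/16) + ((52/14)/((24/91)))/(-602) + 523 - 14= 392196311/770560 - sqrt(6)/480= 508.97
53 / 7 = 7.57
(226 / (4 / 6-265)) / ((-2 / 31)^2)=-325779 / 1586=-205.41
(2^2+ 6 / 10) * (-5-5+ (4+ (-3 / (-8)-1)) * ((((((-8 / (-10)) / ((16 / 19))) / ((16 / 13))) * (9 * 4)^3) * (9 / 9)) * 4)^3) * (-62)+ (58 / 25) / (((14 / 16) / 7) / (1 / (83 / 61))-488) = -14761720465157625504579068 / 5130625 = -2877177822420782166.81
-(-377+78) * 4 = 1196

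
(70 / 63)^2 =100 / 81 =1.23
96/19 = 5.05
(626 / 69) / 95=626 / 6555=0.10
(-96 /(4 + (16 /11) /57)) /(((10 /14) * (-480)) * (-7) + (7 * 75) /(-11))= -18392 /1814125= -0.01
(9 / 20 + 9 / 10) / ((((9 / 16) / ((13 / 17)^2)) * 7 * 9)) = 0.02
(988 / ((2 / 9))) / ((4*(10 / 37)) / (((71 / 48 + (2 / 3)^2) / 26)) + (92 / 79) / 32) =28798378128 / 94884047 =303.51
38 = 38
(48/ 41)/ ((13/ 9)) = 432/ 533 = 0.81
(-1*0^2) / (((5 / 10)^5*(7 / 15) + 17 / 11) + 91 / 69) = 0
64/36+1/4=73/36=2.03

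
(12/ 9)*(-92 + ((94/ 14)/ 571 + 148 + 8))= 341140/ 3997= 85.35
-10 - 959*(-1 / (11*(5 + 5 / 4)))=1086 / 275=3.95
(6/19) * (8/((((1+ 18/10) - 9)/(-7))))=1680/589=2.85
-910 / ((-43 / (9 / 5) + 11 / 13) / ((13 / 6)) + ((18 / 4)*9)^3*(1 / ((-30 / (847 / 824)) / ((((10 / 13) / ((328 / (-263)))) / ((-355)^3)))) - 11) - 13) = 0.00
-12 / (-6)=2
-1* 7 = -7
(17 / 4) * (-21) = -357 / 4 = -89.25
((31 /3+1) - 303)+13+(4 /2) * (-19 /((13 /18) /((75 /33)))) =-170848 /429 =-398.25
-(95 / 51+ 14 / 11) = -1759 / 561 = -3.14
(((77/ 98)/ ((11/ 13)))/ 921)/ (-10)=-13/ 128940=-0.00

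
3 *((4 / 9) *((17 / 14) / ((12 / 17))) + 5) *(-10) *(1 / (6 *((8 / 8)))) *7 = -10895 / 54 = -201.76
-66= -66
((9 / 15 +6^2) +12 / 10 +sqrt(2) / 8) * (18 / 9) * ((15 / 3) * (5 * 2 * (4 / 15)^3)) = 32 * sqrt(2) / 135 +1792 / 25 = 72.02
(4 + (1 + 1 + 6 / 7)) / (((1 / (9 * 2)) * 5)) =864 / 35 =24.69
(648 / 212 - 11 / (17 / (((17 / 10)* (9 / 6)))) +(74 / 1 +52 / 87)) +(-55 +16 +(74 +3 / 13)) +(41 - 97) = 66219121 / 1198860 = 55.24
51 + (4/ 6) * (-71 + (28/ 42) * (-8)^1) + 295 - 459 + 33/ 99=-163.56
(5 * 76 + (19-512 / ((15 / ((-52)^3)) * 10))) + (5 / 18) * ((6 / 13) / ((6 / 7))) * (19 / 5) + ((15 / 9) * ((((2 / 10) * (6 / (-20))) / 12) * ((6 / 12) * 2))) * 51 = 11239982131 / 23400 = 480341.12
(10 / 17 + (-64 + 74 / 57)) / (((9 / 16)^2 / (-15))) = 77040640 / 26163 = 2944.64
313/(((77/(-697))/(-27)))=5890347/77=76498.01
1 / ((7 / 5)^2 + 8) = 25 / 249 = 0.10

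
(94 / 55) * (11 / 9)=94 / 45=2.09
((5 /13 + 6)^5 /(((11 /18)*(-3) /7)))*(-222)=36727614955332 /4084223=8992558.67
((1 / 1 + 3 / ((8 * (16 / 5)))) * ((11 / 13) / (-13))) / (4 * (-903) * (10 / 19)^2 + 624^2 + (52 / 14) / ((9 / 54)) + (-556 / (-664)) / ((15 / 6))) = -126893305 / 677772150803072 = -0.00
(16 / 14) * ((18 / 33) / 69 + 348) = 100624 / 253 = 397.72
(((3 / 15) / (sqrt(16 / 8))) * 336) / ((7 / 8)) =192 * sqrt(2) / 5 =54.31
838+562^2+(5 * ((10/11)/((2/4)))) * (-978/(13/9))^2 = 8336232238/1859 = 4484256.18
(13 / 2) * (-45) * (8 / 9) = -260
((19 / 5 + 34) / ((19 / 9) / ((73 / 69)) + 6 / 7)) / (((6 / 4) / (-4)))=-772632 / 21865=-35.34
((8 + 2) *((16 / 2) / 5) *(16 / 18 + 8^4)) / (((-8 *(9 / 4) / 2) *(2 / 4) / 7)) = -8259328 / 81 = -101967.01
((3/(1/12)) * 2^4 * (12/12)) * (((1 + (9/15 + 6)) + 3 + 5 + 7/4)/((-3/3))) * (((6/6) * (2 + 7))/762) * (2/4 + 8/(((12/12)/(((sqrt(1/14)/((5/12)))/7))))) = -3597696 * sqrt(14)/155575 -37476/635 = -145.54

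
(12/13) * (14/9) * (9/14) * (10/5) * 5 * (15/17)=1800/221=8.14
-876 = -876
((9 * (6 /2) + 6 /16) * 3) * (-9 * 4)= -5913 /2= -2956.50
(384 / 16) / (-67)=-24 / 67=-0.36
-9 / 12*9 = -27 / 4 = -6.75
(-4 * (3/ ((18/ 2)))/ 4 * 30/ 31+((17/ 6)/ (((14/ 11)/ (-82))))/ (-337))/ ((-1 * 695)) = -96137/ 304947930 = -0.00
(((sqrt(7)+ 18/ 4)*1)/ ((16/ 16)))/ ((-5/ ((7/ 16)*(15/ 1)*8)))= -189/ 4 - 21*sqrt(7)/ 2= -75.03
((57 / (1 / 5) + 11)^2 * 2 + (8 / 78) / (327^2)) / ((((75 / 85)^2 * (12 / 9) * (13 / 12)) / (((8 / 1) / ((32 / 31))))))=1636715048175391 / 1355325075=1207618.07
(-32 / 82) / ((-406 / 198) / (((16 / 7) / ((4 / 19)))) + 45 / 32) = -963072 / 3004357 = -0.32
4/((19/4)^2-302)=-64/4471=-0.01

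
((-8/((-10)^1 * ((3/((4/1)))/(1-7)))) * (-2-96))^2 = 9834496/25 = 393379.84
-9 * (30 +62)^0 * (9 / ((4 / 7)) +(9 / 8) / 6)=-2295 / 16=-143.44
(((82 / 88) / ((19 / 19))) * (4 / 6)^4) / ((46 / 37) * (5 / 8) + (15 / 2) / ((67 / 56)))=1626224 / 62249715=0.03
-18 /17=-1.06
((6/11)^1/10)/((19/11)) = 3/95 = 0.03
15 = 15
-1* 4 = -4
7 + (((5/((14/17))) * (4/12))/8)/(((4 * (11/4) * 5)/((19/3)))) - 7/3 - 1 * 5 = -3373/11088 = -0.30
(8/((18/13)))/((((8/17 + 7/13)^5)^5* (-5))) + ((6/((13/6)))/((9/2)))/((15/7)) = -18957647122117040525650174282590701864276042318382050075288252/29838531274241236223640256968566678123832693793002054403541655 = -0.64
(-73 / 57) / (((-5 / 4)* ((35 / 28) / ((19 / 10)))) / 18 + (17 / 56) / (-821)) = 20137488 / 724189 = 27.81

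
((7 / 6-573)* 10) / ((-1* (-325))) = -3431 / 195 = -17.59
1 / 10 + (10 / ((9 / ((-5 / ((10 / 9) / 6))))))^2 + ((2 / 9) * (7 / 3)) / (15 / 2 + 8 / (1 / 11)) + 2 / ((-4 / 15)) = 23015831 / 25785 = 892.61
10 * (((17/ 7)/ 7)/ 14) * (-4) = -340/ 343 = -0.99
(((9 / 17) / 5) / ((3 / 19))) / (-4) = -57 / 340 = -0.17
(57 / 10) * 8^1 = 228 / 5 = 45.60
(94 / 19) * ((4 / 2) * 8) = 1504 / 19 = 79.16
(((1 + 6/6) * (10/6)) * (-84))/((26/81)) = -11340/13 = -872.31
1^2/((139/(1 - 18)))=-17/139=-0.12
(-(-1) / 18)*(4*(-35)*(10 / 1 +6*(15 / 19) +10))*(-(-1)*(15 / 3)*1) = -164500 / 171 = -961.99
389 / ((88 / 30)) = 5835 / 44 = 132.61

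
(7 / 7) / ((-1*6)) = -1 / 6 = -0.17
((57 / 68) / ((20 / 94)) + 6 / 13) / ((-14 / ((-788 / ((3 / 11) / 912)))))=6407671644 / 7735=828399.70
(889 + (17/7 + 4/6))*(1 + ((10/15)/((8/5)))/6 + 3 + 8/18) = 3044275/756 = 4026.82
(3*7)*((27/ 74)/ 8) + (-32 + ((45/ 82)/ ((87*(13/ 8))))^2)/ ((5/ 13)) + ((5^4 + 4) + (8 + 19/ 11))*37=14092714948980149/ 598399824880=23550.67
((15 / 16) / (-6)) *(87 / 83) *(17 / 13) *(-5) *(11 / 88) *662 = 12238725 / 138112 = 88.61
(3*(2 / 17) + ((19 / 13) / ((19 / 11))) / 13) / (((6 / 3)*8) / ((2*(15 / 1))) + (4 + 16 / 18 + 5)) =54045 / 1347437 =0.04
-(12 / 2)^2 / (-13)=36 / 13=2.77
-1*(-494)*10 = 4940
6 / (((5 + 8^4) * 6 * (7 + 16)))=1 / 94323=0.00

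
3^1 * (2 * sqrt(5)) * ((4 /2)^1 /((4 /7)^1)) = 46.96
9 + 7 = 16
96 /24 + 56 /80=47 /10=4.70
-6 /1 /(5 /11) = -66 /5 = -13.20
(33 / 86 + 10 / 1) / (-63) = -893 / 5418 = -0.16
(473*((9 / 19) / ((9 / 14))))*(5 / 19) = 33110 / 361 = 91.72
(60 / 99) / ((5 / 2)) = 8 / 33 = 0.24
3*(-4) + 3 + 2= -7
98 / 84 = 7 / 6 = 1.17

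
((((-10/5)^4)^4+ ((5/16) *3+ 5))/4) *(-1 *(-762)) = 399543651/32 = 12485739.09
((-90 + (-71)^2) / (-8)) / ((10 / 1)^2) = -4951 / 800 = -6.19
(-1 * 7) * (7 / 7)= -7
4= 4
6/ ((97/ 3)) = 18/ 97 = 0.19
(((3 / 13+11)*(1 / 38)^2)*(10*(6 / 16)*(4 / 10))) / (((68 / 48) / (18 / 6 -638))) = -417195 / 79781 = -5.23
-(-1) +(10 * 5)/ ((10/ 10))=51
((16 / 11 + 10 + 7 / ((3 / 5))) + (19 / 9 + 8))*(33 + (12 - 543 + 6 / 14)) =-181890 / 11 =-16535.45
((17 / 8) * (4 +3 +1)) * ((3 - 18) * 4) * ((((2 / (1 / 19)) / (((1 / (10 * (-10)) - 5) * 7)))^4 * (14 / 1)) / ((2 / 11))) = -779840864000000000 / 7203171728781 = -108263.54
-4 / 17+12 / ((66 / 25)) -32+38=1928 / 187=10.31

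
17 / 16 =1.06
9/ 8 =1.12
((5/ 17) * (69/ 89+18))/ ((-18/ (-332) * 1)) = 462310/ 4539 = 101.85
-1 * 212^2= -44944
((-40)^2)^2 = 2560000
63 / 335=0.19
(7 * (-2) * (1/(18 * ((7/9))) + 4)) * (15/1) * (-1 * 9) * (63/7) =69255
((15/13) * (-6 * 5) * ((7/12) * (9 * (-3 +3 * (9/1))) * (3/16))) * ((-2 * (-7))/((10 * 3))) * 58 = -575505/26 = -22134.81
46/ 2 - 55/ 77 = 156/ 7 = 22.29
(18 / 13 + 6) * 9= 66.46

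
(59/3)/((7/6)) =118/7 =16.86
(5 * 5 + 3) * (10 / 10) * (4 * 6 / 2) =336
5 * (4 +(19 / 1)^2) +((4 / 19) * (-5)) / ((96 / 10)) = 416075 / 228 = 1824.89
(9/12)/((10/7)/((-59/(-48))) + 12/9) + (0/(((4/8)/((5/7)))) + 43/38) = 336535/234992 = 1.43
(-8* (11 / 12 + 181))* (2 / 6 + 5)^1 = -69856 / 9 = -7761.78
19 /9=2.11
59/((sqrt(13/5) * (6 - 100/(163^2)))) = 1567571 * sqrt(65)/2071082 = 6.10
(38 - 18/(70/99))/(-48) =-439/1680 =-0.26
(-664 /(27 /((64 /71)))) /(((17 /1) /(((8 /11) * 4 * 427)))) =-580665344 /358479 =-1619.80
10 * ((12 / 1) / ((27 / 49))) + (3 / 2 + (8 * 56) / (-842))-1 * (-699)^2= -488382.25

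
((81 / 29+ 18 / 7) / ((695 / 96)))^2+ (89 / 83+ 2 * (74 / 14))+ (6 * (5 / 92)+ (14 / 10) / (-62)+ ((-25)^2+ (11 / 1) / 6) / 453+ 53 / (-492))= 3615760918851748934039 / 262538265700962738900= 13.77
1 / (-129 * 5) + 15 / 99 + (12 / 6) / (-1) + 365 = 2576549 / 7095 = 363.15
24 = 24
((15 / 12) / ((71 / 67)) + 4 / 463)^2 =24411250081 / 17290146064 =1.41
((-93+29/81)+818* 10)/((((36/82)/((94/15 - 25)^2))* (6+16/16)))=923528.08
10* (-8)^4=40960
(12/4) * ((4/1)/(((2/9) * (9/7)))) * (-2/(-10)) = 42/5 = 8.40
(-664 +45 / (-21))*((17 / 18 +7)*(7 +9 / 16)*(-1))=80683889 / 2016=40021.77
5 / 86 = 0.06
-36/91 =-0.40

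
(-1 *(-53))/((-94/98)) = -2597/47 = -55.26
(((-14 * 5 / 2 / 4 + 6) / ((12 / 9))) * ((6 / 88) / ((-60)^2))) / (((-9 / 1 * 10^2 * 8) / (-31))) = -31 / 184320000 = -0.00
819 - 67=752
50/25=2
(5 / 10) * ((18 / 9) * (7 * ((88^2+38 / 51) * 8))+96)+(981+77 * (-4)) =22155763 / 51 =434426.73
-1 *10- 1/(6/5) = -65/6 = -10.83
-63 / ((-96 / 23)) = 483 / 32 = 15.09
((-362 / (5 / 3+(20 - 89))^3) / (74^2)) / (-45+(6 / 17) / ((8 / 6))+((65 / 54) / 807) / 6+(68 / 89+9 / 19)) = -9183186863163 / 1844595301314868400636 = -0.00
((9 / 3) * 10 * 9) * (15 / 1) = 4050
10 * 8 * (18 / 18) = 80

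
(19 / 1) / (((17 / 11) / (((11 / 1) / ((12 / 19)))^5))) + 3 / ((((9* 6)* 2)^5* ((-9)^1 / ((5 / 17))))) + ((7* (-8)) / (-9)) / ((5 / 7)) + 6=36910663453515016567 / 1873393297920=19702570.46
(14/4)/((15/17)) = 119/30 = 3.97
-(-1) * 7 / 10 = 0.70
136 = 136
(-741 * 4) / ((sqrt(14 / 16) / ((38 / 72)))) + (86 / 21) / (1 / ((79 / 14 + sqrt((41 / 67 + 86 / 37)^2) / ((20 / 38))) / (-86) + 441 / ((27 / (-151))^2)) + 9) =179236868815841 / 393907454593569 - 9386 * sqrt(14) / 21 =-1671.89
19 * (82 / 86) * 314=244606 / 43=5688.51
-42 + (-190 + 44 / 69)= -15964 / 69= -231.36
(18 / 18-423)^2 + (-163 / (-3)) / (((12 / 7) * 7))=6411187 / 36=178088.53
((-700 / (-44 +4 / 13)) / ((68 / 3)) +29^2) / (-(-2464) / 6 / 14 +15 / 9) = 8127521 / 299336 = 27.15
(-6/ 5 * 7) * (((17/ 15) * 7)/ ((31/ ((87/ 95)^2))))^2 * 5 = -1.93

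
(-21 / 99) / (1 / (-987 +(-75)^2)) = -10822 / 11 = -983.82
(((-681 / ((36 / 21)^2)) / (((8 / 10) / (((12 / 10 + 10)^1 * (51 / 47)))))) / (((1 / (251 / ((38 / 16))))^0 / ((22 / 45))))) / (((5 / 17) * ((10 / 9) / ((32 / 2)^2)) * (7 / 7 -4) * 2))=3960321904 / 17625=224699.12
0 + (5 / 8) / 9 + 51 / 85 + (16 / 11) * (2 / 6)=4571 / 3960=1.15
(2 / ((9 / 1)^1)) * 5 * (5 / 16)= 25 / 72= 0.35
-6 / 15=-2 / 5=-0.40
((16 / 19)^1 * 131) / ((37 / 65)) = 136240 / 703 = 193.80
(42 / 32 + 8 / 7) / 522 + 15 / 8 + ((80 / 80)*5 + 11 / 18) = 7.49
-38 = -38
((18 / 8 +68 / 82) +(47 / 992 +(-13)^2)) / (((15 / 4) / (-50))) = -35003675 / 15252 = -2295.02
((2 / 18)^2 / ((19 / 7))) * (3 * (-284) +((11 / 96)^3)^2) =-4668367445346017 / 1204664238342144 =-3.88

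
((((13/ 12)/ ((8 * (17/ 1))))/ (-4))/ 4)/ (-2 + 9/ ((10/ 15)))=-13/ 300288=-0.00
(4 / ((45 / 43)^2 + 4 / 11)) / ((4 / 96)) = 1952544 / 29671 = 65.81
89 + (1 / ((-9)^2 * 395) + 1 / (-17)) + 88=96240977 / 543915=176.94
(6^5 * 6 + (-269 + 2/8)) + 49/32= 1484441/32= 46388.78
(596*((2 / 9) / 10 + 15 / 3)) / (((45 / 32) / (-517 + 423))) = -405165568 / 2025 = -200081.76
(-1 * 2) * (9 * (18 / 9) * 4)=-144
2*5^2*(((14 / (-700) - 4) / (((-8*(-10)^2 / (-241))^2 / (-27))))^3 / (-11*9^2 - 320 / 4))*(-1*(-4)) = -31317113060298110842197003 / 159088640000000000000000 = -196.85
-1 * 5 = -5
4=4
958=958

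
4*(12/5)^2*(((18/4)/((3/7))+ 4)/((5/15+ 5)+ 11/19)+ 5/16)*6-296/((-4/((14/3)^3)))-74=1780862938/227475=7828.83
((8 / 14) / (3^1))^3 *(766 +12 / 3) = 7040 / 1323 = 5.32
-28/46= -14/23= -0.61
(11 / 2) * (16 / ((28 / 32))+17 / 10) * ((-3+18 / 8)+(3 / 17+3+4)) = 6724993 / 9520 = 706.41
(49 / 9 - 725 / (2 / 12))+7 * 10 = -38471 / 9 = -4274.56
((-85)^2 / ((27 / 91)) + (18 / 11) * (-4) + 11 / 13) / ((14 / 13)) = 46998460 / 2079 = 22606.28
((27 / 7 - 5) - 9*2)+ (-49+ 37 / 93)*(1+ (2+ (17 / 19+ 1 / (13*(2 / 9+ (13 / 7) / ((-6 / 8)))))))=-2360684834 / 11416587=-206.78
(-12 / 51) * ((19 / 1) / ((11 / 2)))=-152 / 187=-0.81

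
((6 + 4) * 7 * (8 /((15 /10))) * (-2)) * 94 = -210560 /3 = -70186.67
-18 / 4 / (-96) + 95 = 6083 / 64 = 95.05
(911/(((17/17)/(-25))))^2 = 518700625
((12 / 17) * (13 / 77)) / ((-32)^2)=39 / 335104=0.00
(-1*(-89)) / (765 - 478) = 89 / 287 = 0.31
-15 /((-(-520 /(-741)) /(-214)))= -4574.25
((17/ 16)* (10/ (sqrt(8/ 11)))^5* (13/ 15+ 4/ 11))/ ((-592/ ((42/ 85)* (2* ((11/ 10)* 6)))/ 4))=-12895575* sqrt(22)/ 4736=-12771.45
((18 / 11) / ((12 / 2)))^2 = 9 / 121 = 0.07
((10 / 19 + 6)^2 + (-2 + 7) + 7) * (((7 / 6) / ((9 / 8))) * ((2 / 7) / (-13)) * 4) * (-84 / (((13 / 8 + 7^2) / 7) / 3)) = 76066816 / 438615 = 173.43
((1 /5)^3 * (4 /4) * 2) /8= 1 /500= 0.00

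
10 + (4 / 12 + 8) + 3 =64 / 3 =21.33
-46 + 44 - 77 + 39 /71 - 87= -11747 /71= -165.45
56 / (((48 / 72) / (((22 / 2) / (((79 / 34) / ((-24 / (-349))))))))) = 753984 / 27571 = 27.35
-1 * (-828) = 828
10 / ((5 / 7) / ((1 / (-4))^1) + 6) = 35 / 11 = 3.18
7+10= 17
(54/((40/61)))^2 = 2712609/400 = 6781.52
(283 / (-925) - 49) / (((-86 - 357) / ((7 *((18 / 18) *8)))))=6.23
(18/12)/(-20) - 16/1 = -643/40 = -16.08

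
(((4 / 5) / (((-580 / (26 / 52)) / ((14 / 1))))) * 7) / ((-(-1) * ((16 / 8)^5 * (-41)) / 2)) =49 / 475600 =0.00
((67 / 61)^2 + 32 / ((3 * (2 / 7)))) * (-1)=-430219 / 11163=-38.54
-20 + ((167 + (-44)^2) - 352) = 1731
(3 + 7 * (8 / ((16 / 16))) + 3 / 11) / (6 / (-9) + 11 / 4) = 7824 / 275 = 28.45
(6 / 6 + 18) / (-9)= -19 / 9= -2.11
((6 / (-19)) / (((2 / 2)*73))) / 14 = -3 / 9709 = -0.00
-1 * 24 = -24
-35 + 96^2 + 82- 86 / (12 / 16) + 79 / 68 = 1866497 / 204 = 9149.50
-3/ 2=-1.50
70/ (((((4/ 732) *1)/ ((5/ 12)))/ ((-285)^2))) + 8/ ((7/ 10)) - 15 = 6069538075/ 14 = 433538433.93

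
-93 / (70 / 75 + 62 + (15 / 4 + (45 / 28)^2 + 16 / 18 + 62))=-3281040 / 4662433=-0.70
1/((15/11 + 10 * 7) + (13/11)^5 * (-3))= 0.02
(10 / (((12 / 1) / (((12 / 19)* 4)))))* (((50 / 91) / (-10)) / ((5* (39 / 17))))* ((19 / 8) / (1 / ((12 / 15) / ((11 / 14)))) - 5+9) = -48008 / 741741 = -0.06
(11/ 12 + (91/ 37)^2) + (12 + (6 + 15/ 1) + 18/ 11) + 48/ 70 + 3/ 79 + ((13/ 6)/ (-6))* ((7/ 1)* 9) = 4890563869/ 249828810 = 19.58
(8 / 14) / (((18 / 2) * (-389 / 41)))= -164 / 24507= -0.01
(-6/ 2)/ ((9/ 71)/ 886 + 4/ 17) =-12.74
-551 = -551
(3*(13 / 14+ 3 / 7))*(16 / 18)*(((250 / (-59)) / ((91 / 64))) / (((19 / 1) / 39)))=-64000 / 2891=-22.14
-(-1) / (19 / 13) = 13 / 19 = 0.68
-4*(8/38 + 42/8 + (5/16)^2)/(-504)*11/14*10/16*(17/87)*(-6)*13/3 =-328610425/2985873408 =-0.11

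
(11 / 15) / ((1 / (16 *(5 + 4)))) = 528 / 5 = 105.60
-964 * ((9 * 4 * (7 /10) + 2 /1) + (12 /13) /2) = -1733272 /65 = -26665.72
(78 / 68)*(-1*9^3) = -28431 / 34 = -836.21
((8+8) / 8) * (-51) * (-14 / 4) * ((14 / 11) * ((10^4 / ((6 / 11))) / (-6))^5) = -2382022070312500000000000 / 19683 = -121019258767083269826.75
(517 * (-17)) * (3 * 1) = -26367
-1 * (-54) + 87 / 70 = 3867 / 70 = 55.24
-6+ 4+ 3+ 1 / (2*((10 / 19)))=39 / 20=1.95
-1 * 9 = -9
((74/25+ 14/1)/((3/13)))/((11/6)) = 11024/275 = 40.09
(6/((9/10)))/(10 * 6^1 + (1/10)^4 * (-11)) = 200000/1799967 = 0.11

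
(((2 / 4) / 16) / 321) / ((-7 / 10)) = -5 / 35952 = -0.00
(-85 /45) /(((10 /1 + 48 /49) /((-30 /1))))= 4165 /807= 5.16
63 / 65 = 0.97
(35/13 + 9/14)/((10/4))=1.33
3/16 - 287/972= -419/3888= -0.11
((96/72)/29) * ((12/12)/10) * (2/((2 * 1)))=2/435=0.00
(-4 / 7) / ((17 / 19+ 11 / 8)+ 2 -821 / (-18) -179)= 5472 / 1236445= 0.00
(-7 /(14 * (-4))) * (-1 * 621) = -621 /8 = -77.62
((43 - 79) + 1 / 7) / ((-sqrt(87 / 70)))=251*sqrt(6090) / 609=32.16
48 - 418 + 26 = -344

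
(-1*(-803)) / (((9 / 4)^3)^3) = 210501632 / 387420489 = 0.54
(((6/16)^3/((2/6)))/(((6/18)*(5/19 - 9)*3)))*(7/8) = -10773/679936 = -0.02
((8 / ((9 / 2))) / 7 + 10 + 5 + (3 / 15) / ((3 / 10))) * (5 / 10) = 1003 / 126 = 7.96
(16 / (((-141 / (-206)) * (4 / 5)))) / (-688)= -515 / 12126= -0.04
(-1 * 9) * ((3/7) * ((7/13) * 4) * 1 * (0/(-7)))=0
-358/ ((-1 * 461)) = 358/ 461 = 0.78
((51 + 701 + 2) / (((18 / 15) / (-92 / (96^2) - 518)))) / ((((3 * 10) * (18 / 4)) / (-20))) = 2249738075 / 46656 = 48219.69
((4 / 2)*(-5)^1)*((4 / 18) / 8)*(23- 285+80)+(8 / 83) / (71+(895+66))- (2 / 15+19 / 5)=46.62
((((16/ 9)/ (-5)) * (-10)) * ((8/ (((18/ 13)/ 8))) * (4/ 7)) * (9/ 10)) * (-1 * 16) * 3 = -425984/ 105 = -4056.99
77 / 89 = 0.87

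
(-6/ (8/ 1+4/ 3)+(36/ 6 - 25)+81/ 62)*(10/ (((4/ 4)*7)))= -39790/ 1519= -26.19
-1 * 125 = -125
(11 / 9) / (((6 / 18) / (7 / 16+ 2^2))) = 781 / 48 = 16.27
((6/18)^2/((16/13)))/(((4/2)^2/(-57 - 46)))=-2.32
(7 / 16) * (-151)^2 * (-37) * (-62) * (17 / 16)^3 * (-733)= -659274216482441 / 32768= -20119452407.30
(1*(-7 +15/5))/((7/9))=-36/7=-5.14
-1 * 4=-4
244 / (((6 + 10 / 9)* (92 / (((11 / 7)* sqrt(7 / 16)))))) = 0.39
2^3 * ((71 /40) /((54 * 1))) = 71 /270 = 0.26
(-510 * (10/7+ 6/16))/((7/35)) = -128775/28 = -4599.11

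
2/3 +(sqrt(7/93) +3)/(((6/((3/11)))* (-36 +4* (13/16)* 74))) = sqrt(651)/418407 +9007/13497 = 0.67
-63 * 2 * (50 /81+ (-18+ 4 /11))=212296 /99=2144.40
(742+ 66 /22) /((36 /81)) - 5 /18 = 60335 /36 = 1675.97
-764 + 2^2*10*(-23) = -1684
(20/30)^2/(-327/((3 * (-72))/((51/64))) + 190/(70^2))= 501760/1405731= 0.36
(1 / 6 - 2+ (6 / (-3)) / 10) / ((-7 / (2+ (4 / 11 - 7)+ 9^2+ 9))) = 19093 / 770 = 24.80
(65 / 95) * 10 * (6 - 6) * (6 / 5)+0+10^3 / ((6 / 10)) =5000 / 3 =1666.67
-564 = -564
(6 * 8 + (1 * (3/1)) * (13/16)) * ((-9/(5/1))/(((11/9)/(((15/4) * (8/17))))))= -196101/1496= -131.08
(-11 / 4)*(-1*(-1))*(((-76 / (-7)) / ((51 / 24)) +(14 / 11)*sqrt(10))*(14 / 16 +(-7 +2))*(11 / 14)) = 363*sqrt(10) / 32 +75867 / 1666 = 81.41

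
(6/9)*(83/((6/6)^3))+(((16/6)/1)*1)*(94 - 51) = 170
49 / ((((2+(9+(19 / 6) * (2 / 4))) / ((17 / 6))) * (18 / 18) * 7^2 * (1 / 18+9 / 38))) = 2907 / 3775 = 0.77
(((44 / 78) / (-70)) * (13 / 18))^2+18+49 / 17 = 1268097557 / 60725700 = 20.88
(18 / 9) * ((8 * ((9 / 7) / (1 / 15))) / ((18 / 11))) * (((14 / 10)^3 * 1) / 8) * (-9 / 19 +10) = 292677 / 475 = 616.16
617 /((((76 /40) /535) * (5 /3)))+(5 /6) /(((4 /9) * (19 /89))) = 15845895 /152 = 104249.31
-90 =-90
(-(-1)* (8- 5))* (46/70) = 1.97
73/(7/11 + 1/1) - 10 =623/18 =34.61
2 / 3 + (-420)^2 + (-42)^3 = 306938 / 3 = 102312.67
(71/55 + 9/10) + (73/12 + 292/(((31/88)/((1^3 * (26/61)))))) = 451270111/1248060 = 361.58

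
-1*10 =-10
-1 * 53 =-53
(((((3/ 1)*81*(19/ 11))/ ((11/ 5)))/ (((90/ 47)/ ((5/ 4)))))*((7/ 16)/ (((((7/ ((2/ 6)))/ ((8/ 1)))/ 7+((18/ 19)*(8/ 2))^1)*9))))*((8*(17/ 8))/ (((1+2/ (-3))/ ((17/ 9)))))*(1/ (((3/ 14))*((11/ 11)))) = 1201348435/ 1838232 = 653.53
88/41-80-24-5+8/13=-56625/533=-106.24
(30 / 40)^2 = 9 / 16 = 0.56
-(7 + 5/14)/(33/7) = -103/66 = -1.56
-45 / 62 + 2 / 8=-59 / 124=-0.48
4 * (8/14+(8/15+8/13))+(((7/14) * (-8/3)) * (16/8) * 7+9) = -3803/1365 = -2.79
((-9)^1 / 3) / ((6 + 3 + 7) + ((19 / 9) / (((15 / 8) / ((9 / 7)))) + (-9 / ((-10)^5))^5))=-630000000000000000000000000 / 3664000000000000000001240029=-0.17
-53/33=-1.61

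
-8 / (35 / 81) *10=-1296 / 7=-185.14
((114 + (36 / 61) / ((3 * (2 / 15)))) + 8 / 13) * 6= 552360 / 793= 696.54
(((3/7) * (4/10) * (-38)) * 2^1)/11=-456/385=-1.18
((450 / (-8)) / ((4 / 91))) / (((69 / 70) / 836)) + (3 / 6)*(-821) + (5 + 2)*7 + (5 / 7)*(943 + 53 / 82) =-14324313063 / 13202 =-1085010.84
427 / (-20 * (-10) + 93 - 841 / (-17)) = 7259 / 5822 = 1.25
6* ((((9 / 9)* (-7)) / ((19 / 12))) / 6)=-84 / 19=-4.42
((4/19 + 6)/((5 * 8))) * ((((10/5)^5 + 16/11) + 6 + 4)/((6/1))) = 14101/12540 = 1.12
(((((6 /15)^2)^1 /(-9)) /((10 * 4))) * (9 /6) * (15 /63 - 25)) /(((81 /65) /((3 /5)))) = 338 /42525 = 0.01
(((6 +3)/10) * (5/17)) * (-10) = -45/17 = -2.65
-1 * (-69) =69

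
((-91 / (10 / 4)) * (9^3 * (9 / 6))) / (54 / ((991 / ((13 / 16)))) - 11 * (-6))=-525935592 / 872665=-602.68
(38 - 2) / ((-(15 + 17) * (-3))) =3 / 8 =0.38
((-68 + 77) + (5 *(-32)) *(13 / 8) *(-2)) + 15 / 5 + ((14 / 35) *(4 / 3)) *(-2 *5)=1580 / 3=526.67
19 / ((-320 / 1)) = -19 / 320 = -0.06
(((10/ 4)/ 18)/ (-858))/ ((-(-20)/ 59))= -59/ 123552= -0.00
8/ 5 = 1.60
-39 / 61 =-0.64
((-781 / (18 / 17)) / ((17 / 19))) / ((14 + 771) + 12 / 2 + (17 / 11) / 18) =-163229 / 156635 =-1.04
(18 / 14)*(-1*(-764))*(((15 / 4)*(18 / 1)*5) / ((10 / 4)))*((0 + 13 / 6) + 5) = 6652530 / 7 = 950361.43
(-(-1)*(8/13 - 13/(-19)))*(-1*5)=-1605/247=-6.50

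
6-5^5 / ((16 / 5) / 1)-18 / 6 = -15577 / 16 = -973.56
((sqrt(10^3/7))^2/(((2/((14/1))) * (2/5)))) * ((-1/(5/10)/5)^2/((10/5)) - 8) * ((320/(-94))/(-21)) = -1056000/329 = -3209.73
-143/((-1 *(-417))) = -143/417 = -0.34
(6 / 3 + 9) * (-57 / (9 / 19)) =-1323.67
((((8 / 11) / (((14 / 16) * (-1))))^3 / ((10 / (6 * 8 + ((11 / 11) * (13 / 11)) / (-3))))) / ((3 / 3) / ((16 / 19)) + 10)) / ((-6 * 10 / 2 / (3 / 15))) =1647312896 / 1011277661625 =0.00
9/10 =0.90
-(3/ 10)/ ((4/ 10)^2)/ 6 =-5/ 16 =-0.31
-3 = -3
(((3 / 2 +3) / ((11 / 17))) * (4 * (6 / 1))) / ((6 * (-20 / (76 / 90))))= -323 / 275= -1.17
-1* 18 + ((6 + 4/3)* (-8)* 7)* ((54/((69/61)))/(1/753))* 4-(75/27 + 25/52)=-635612998619/10764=-59049888.39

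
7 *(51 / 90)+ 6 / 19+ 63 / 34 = 29726 / 4845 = 6.14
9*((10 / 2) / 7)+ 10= 115 / 7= 16.43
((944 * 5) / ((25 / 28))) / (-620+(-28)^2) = 6608 / 205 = 32.23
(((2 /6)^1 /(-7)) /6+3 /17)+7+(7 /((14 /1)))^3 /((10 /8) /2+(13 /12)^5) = 68536457 /9482634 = 7.23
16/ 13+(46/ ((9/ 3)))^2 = 27652/ 117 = 236.34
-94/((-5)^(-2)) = -2350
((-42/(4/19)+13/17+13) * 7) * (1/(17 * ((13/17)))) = -44205/442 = -100.01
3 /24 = 1 /8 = 0.12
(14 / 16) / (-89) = -7 / 712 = -0.01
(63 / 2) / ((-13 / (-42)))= 1323 / 13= 101.77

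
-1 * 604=-604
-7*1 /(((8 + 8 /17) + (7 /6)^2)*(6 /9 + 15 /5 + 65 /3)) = -3213 /114323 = -0.03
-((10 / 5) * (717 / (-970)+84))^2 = -6522662169 / 235225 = -27729.46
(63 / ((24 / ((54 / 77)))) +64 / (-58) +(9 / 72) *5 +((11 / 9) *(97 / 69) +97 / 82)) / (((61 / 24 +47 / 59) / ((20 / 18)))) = 163449265270 / 115178918679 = 1.42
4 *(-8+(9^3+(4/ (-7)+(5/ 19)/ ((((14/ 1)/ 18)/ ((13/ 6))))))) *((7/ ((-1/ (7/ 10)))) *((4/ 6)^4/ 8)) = -895202/ 2565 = -349.01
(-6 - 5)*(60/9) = -220/3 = -73.33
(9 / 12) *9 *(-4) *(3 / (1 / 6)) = -486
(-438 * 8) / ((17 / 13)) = -45552 / 17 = -2679.53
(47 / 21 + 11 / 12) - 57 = -4523 / 84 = -53.85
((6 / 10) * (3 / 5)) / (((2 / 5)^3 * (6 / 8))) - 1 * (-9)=33 / 2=16.50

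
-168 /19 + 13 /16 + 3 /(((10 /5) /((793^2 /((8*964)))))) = 33491269 /293056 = 114.28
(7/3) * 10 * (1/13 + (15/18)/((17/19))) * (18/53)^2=1684620/620789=2.71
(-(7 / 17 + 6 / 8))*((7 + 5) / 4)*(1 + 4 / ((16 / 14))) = -2133 / 136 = -15.68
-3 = -3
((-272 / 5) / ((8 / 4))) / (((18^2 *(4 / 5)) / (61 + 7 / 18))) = -18785 / 2916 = -6.44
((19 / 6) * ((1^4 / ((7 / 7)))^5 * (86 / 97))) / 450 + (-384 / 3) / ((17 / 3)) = -50270911 / 2226150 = -22.58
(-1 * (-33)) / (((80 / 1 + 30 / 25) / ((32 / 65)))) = 528 / 2639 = 0.20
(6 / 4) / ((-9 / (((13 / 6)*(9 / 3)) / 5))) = -13 / 60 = -0.22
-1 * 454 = -454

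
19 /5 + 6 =49 /5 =9.80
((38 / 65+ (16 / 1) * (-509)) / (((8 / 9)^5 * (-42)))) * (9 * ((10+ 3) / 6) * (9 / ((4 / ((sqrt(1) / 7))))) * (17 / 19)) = 2391079010517 / 1220280320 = 1959.45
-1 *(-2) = 2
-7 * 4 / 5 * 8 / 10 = -4.48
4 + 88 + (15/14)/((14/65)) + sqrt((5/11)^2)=210057/2156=97.43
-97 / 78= -1.24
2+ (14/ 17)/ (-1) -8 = -6.82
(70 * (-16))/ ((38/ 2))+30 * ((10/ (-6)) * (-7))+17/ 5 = 27973/ 95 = 294.45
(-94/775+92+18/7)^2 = 262545561664/29430625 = 8920.83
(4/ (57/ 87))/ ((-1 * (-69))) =116/ 1311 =0.09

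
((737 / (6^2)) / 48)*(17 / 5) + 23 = 211249 / 8640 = 24.45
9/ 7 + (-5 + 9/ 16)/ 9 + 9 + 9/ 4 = 12139/ 1008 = 12.04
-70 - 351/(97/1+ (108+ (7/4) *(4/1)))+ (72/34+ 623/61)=-59.32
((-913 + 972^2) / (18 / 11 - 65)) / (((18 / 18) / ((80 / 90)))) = -83060648 / 6273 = -13240.98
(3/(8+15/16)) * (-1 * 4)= -192/143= -1.34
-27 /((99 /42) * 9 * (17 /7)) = -98 /187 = -0.52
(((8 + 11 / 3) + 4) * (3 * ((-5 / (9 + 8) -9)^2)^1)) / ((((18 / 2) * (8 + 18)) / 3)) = 586654 / 11271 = 52.05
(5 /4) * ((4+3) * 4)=35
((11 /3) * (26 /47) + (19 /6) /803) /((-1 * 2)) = -153403 /150964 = -1.02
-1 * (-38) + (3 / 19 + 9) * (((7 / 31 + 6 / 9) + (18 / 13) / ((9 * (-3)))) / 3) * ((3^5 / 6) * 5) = 4272521 / 7657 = 557.99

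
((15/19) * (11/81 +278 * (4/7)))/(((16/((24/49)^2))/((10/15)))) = 1.25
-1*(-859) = 859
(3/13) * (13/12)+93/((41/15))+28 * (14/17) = 159845/2788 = 57.33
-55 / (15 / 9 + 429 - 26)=-165 / 1214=-0.14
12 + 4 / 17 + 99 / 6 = 977 / 34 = 28.74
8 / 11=0.73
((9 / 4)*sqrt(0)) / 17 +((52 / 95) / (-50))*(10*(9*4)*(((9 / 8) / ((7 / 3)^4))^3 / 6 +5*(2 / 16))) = -2.46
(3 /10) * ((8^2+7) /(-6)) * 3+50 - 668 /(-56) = 7179 /140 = 51.28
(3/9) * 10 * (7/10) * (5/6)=35/18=1.94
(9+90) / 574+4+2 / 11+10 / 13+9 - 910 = -73535333 / 82082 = -895.88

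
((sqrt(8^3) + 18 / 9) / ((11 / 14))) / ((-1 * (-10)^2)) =-56 * sqrt(2) / 275 - 7 / 275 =-0.31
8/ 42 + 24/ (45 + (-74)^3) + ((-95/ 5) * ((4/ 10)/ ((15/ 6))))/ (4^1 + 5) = -94039328/ 638156925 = -0.15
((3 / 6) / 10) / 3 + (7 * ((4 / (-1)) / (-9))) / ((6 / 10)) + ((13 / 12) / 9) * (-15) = 917 / 270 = 3.40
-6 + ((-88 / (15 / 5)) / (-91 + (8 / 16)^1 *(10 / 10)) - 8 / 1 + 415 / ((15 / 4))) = 52666 / 543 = 96.99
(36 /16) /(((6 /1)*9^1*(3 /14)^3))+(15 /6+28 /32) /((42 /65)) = 9.46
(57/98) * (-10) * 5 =-29.08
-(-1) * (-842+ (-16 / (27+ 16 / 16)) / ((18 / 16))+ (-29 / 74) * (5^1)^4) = -5069647 / 4662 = -1087.44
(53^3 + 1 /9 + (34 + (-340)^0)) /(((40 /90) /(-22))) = -14742299 /2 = -7371149.50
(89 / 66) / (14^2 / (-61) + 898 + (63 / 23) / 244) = 249734 / 165713031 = 0.00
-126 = -126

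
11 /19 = 0.58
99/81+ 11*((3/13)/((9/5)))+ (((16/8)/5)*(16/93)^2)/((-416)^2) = 12826147/4872270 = 2.63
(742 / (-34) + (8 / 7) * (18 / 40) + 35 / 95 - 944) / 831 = -10908656 / 9394455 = -1.16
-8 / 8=-1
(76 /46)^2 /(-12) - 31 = -49558 /1587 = -31.23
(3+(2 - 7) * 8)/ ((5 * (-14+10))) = 37/ 20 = 1.85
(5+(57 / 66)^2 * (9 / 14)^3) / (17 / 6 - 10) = -20710947 / 28554064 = -0.73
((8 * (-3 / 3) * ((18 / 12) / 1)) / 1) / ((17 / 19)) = -228 / 17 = -13.41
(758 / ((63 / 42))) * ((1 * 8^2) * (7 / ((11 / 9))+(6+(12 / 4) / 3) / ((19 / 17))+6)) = 364810240 / 627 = 581834.51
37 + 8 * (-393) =-3107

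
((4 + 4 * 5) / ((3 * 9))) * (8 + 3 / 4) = 70 / 9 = 7.78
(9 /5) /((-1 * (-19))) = 9 /95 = 0.09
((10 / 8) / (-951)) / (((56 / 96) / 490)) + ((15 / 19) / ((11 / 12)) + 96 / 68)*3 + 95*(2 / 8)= 132745499 / 4505204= 29.46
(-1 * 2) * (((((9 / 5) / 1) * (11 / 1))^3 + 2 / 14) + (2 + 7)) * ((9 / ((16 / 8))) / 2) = -61200837 / 1750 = -34971.91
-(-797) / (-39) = -20.44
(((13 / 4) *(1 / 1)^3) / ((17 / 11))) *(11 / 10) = 1573 / 680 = 2.31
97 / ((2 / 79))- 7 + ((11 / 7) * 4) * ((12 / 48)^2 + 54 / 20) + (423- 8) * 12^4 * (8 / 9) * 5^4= 4780803841.86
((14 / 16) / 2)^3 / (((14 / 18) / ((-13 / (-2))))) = 5733 / 8192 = 0.70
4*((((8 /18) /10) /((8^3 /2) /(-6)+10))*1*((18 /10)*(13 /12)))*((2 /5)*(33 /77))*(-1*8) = 624 /42875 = 0.01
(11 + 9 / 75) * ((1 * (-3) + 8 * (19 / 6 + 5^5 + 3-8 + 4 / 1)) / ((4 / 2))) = 10430977 / 75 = 139079.69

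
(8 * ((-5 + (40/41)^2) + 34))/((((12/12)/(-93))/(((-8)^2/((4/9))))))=-5394190464/1681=-3208917.59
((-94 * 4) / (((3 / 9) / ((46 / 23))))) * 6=-13536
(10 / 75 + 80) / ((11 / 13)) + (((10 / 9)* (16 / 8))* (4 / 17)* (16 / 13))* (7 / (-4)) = 10236838 / 109395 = 93.58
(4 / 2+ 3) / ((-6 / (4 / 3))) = -10 / 9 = -1.11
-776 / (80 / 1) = -97 / 10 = -9.70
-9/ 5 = -1.80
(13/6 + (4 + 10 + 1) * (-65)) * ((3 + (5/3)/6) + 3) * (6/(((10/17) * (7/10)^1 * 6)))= -11212877/756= -14831.85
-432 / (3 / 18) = -2592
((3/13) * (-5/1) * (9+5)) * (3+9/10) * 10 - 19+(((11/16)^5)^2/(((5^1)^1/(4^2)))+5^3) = -180019091623719/343597383680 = -523.92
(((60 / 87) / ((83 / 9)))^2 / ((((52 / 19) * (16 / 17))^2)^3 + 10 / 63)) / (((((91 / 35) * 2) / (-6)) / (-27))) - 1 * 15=-15.00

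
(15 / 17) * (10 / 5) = 30 / 17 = 1.76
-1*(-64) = 64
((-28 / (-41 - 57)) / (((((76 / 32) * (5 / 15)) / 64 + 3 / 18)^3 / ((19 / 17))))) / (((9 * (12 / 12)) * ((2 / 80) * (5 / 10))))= 244813135872 / 494965625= 494.61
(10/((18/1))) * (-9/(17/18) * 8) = -720/17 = -42.35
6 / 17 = 0.35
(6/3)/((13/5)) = 10/13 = 0.77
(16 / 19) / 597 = 16 / 11343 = 0.00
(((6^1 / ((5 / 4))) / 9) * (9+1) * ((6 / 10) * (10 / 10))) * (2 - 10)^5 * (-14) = 7340032 / 5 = 1468006.40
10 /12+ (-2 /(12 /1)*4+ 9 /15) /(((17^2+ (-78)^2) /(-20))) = 31873 /38238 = 0.83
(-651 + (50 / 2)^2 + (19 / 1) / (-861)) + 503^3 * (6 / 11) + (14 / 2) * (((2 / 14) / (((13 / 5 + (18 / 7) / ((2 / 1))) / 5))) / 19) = 1698833059983193 / 24473064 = 69416443.32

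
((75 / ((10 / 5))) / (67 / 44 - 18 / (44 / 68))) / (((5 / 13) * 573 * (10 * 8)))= -11 / 135992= -0.00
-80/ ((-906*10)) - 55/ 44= -1.24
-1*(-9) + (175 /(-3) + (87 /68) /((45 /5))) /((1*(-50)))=34557 /3400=10.16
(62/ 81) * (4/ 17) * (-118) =-29264/ 1377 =-21.25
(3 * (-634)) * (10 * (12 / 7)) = -228240 / 7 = -32605.71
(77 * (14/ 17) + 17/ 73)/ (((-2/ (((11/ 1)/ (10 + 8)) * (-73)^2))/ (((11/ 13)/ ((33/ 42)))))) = -443963443/ 3978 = -111604.69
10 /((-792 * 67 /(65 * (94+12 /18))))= -23075 /19899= -1.16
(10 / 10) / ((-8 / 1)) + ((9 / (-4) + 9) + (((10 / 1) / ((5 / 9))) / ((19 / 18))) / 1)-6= 2687 / 152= 17.68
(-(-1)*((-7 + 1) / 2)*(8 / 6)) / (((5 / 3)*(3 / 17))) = -13.60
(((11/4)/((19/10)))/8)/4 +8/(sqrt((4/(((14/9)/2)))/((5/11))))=55/1216 +4 * sqrt(385)/33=2.42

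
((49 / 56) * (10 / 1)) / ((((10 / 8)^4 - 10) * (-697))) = 448 / 269739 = 0.00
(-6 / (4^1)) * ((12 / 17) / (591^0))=-18 / 17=-1.06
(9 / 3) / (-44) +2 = 85 / 44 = 1.93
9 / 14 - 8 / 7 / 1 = -1 / 2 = -0.50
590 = 590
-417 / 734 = -0.57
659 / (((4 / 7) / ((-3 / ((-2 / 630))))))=4359285 / 4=1089821.25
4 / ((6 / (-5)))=-10 / 3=-3.33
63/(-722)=-63/722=-0.09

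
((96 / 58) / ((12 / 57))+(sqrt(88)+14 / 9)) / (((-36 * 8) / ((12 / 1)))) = -1229 / 3132- sqrt(22) / 12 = -0.78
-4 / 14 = -2 / 7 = -0.29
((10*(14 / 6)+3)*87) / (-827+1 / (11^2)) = -277211 / 100066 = -2.77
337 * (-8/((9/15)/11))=-148280/3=-49426.67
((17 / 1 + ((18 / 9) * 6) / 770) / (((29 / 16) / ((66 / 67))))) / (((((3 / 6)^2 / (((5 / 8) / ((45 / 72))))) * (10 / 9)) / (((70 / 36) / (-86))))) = -314448 / 417745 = -0.75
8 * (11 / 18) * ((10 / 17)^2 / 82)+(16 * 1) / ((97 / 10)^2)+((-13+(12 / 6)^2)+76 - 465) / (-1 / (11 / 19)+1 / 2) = 976756258396 / 3010155507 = 324.49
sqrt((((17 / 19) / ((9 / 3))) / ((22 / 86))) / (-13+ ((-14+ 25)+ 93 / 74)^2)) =74 * sqrt(38269153373) / 157055349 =0.09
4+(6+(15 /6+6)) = 37 /2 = 18.50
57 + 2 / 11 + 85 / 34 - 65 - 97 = -2251 / 22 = -102.32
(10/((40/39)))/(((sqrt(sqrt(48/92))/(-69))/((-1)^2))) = -791.57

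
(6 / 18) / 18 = 1 / 54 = 0.02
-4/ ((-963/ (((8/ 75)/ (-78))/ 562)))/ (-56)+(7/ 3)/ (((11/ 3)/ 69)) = 2676108073286/ 60946560675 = 43.91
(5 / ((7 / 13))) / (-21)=-65 / 147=-0.44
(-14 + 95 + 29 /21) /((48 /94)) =40655 /252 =161.33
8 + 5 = 13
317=317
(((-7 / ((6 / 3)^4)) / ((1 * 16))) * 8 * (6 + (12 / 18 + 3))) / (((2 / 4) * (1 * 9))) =-0.47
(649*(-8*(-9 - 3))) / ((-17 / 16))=-996864 / 17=-58639.06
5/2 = 2.50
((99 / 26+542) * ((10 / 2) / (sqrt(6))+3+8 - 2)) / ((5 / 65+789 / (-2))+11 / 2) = -127719 / 10112 - 70955 * sqrt(6) / 60672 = -15.50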